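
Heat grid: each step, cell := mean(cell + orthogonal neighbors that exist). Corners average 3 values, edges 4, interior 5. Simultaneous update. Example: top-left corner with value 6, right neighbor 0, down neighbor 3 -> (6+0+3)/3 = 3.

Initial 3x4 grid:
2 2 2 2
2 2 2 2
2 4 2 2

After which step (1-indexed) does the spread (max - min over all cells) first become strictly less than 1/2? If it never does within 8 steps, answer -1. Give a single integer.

Step 1: max=8/3, min=2, spread=2/3
Step 2: max=151/60, min=2, spread=31/60
Step 3: max=1291/540, min=2, spread=211/540
  -> spread < 1/2 first at step 3
Step 4: max=124897/54000, min=1847/900, spread=14077/54000
Step 5: max=1112407/486000, min=111683/54000, spread=5363/24300
Step 6: max=32900809/14580000, min=62869/30000, spread=93859/583200
Step 7: max=1959874481/874800000, min=102536467/48600000, spread=4568723/34992000
Step 8: max=116756435629/52488000000, min=3097618889/1458000000, spread=8387449/83980800

Answer: 3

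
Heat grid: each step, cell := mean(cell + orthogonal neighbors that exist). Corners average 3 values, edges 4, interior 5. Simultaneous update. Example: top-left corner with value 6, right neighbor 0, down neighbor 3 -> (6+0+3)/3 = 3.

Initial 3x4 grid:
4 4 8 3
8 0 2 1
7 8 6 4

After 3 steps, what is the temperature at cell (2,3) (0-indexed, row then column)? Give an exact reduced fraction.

Step 1: cell (2,3) = 11/3
Step 2: cell (2,3) = 67/18
Step 3: cell (2,3) = 8239/2160
Full grid after step 3:
  2651/540 31433/7200 9541/2400 871/240
  24577/4800 9553/2000 5971/1500 26293/7200
  3061/540 36283/7200 31573/7200 8239/2160

Answer: 8239/2160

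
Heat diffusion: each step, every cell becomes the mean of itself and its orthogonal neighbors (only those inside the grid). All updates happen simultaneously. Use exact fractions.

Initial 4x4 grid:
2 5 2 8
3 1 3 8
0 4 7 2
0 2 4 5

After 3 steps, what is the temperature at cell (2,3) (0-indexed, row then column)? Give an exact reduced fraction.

Step 1: cell (2,3) = 11/2
Step 2: cell (2,3) = 221/48
Step 3: cell (2,3) = 1339/288
Full grid after step 3:
  5957/2160 11671/3600 5149/1200 1183/240
  16937/7200 18899/6000 8323/2000 11593/2400
  3101/1440 17023/6000 23461/6000 1339/288
  4273/2160 1939/720 2707/720 1847/432

Answer: 1339/288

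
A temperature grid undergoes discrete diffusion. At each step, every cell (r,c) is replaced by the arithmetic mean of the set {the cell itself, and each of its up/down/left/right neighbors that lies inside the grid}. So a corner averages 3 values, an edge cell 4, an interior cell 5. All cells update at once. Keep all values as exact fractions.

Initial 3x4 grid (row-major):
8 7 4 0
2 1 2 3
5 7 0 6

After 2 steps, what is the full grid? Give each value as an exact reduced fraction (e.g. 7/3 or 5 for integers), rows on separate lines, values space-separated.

After step 1:
  17/3 5 13/4 7/3
  4 19/5 2 11/4
  14/3 13/4 15/4 3
After step 2:
  44/9 1063/240 151/48 25/9
  68/15 361/100 311/100 121/48
  143/36 58/15 3 19/6

Answer: 44/9 1063/240 151/48 25/9
68/15 361/100 311/100 121/48
143/36 58/15 3 19/6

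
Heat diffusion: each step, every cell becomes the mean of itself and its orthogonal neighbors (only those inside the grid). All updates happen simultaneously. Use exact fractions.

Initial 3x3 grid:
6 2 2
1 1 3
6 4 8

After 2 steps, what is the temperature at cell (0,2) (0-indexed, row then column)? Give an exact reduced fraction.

Step 1: cell (0,2) = 7/3
Step 2: cell (0,2) = 103/36
Full grid after step 2:
  37/12 617/240 103/36
  371/120 167/50 391/120
  143/36 937/240 53/12

Answer: 103/36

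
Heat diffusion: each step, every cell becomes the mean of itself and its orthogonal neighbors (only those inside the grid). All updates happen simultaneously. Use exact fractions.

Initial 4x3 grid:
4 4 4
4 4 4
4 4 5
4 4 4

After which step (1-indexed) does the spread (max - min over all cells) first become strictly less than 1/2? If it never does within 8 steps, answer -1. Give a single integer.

Answer: 1

Derivation:
Step 1: max=13/3, min=4, spread=1/3
  -> spread < 1/2 first at step 1
Step 2: max=511/120, min=4, spread=31/120
Step 3: max=4531/1080, min=4, spread=211/1080
Step 4: max=448897/108000, min=7247/1800, spread=14077/108000
Step 5: max=4028407/972000, min=435683/108000, spread=5363/48600
Step 6: max=120380809/29160000, min=242869/60000, spread=93859/1166400
Step 7: max=7208674481/1749600000, min=394136467/97200000, spread=4568723/69984000
Step 8: max=431684435629/104976000000, min=11845618889/2916000000, spread=8387449/167961600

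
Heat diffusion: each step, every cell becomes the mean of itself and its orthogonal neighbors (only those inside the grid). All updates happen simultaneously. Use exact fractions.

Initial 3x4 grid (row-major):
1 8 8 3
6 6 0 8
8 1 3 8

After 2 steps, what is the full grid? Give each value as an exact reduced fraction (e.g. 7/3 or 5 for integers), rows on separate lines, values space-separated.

Answer: 16/3 197/40 131/24 95/18
389/80 247/50 217/50 269/48
59/12 167/40 113/24 169/36

Derivation:
After step 1:
  5 23/4 19/4 19/3
  21/4 21/5 5 19/4
  5 9/2 3 19/3
After step 2:
  16/3 197/40 131/24 95/18
  389/80 247/50 217/50 269/48
  59/12 167/40 113/24 169/36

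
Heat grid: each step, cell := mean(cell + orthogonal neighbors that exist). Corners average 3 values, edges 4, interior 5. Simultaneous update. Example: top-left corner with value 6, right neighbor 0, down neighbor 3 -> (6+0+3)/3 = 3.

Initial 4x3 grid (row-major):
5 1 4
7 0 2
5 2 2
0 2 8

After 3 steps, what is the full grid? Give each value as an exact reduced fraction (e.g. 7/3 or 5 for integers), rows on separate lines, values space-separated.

Answer: 7349/2160 20761/7200 1391/540
23501/7200 17593/6000 2347/900
22601/7200 17363/6000 3571/1200
6407/2160 11023/3600 1117/360

Derivation:
After step 1:
  13/3 5/2 7/3
  17/4 12/5 2
  7/2 11/5 7/2
  7/3 3 4
After step 2:
  133/36 347/120 41/18
  869/240 267/100 307/120
  737/240 73/25 117/40
  53/18 173/60 7/2
After step 3:
  7349/2160 20761/7200 1391/540
  23501/7200 17593/6000 2347/900
  22601/7200 17363/6000 3571/1200
  6407/2160 11023/3600 1117/360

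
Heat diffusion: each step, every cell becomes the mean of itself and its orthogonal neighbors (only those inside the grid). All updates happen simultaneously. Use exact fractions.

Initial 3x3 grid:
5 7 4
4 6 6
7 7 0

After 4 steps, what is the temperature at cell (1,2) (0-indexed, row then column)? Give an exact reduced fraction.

Answer: 9203/1800

Derivation:
Step 1: cell (1,2) = 4
Step 2: cell (1,2) = 5
Step 3: cell (1,2) = 197/40
Step 4: cell (1,2) = 9203/1800
Full grid after step 4:
  8849/1620 154973/28800 66887/12960
  473969/86400 23591/4500 9203/1800
  23179/4320 28259/5400 2021/405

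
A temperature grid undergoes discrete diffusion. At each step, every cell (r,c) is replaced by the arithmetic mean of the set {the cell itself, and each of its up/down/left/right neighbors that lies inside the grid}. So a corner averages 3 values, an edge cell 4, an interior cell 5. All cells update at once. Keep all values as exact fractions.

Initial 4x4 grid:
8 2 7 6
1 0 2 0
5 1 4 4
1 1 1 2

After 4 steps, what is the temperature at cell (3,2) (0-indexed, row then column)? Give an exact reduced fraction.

Answer: 228421/108000

Derivation:
Step 1: cell (3,2) = 2
Step 2: cell (3,2) = 29/15
Step 3: cell (3,2) = 7591/3600
Step 4: cell (3,2) = 228421/108000
Full grid after step 4:
  10367/3240 4303/1350 11336/3375 13637/4050
  5911/2160 63797/22500 128921/45000 82243/27000
  25321/10800 200329/90000 218407/90000 34217/13500
  65389/32400 44561/21600 228421/108000 74911/32400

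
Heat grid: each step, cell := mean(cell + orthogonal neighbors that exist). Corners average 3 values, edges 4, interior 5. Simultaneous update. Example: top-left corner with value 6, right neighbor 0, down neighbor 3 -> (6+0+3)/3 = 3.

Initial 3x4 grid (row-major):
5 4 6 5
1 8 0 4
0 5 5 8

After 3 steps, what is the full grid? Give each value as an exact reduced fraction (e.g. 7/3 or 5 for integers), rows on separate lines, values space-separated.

Answer: 1027/270 15721/3600 5207/1200 373/80
27047/7200 5819/1500 27601/6000 65369/14400
1211/360 1619/400 15671/3600 10441/2160

Derivation:
After step 1:
  10/3 23/4 15/4 5
  7/2 18/5 23/5 17/4
  2 9/2 9/2 17/3
After step 2:
  151/36 493/120 191/40 13/3
  373/120 439/100 207/50 1171/240
  10/3 73/20 289/60 173/36
After step 3:
  1027/270 15721/3600 5207/1200 373/80
  27047/7200 5819/1500 27601/6000 65369/14400
  1211/360 1619/400 15671/3600 10441/2160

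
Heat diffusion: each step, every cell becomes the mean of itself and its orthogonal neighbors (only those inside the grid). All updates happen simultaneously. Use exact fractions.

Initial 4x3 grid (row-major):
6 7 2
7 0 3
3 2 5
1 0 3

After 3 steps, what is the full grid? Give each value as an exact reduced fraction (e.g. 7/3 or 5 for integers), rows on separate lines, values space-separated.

Answer: 1241/270 57551/14400 1363/360
27163/7200 22009/6000 7571/2400
21353/7200 2619/1000 20203/7200
943/432 1827/800 1001/432

Derivation:
After step 1:
  20/3 15/4 4
  4 19/5 5/2
  13/4 2 13/4
  4/3 3/2 8/3
After step 2:
  173/36 1093/240 41/12
  1063/240 321/100 271/80
  127/48 69/25 125/48
  73/36 15/8 89/36
After step 3:
  1241/270 57551/14400 1363/360
  27163/7200 22009/6000 7571/2400
  21353/7200 2619/1000 20203/7200
  943/432 1827/800 1001/432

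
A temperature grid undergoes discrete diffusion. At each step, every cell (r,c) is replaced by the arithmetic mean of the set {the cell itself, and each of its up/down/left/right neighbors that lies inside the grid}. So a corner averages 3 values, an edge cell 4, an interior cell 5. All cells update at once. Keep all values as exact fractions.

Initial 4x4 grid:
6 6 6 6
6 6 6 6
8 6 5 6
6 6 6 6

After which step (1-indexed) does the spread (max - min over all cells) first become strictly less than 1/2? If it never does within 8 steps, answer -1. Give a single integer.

Answer: 3

Derivation:
Step 1: max=20/3, min=23/4, spread=11/12
Step 2: max=97/15, min=35/6, spread=19/30
Step 3: max=13687/2160, min=14081/2400, spread=10141/21600
  -> spread < 1/2 first at step 3
Step 4: max=81089/12960, min=63613/10800, spread=23767/64800
Step 5: max=12083023/1944000, min=12781937/2160000, spread=5792797/19440000
Step 6: max=360381193/58320000, min=384759881/64800000, spread=140973001/583200000
Step 7: max=10767810847/1749600000, min=11577120881/1944000000, spread=3484020541/17496000000
Step 8: max=64394175701/10497600000, min=348170057093/58320000000, spread=86178271213/524880000000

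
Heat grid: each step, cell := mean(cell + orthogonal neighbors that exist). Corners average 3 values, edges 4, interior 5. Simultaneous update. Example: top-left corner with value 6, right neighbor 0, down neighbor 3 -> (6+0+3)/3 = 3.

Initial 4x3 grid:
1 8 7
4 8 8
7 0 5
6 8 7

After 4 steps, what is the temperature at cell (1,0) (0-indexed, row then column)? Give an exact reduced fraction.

Step 1: cell (1,0) = 5
Step 2: cell (1,0) = 1151/240
Step 3: cell (1,0) = 38177/7200
Step 4: cell (1,0) = 1155299/216000
Full grid after step 4:
  356537/64800 23171/4000 200681/32400
  1155299/216000 346099/60000 324481/54000
  131711/24000 2011919/360000 160253/27000
  237943/43200 4961911/864000 748979/129600

Answer: 1155299/216000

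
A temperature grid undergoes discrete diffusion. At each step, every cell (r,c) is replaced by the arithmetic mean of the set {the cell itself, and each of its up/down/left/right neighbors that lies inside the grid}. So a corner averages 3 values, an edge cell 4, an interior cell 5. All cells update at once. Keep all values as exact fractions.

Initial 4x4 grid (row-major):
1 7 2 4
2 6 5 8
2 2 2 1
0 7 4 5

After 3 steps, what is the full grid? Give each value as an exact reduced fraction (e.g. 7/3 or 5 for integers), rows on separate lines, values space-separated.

Answer: 7499/2160 7097/1800 7747/1800 2419/540
23453/7200 21929/6000 1567/375 7567/1800
1379/480 87/25 4411/1200 7193/1800
539/180 1541/480 26987/7200 7973/2160

Derivation:
After step 1:
  10/3 4 9/2 14/3
  11/4 22/5 23/5 9/2
  3/2 19/5 14/5 4
  3 13/4 9/2 10/3
After step 2:
  121/36 487/120 533/120 41/9
  719/240 391/100 104/25 533/120
  221/80 63/20 197/50 439/120
  31/12 291/80 833/240 71/18
After step 3:
  7499/2160 7097/1800 7747/1800 2419/540
  23453/7200 21929/6000 1567/375 7567/1800
  1379/480 87/25 4411/1200 7193/1800
  539/180 1541/480 26987/7200 7973/2160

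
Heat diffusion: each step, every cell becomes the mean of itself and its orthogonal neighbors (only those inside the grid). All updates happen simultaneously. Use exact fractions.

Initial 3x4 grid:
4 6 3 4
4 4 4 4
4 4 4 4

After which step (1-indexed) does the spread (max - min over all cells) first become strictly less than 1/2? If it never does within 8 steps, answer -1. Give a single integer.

Answer: 3

Derivation:
Step 1: max=14/3, min=11/3, spread=1
Step 2: max=527/120, min=58/15, spread=21/40
Step 3: max=4667/1080, min=709/180, spread=413/1080
  -> spread < 1/2 first at step 3
Step 4: max=136961/32400, min=214141/54000, spread=21191/81000
Step 5: max=4092167/972000, min=143431/36000, spread=21953/97200
Step 6: max=60870517/14580000, min=38967203/9720000, spread=193577/1166400
Step 7: max=909872507/218700000, min=2343662777/583200000, spread=9919669/69984000
Step 8: max=217496264377/52488000000, min=47037687431/11664000000, spread=18645347/167961600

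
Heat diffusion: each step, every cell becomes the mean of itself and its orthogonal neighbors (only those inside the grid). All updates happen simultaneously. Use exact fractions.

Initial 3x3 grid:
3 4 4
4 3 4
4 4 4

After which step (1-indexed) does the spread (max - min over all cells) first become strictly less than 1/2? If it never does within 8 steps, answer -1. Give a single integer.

Answer: 2

Derivation:
Step 1: max=4, min=7/2, spread=1/2
Step 2: max=311/80, min=32/9, spread=239/720
  -> spread < 1/2 first at step 2
Step 3: max=1393/360, min=26473/7200, spread=1387/7200
Step 4: max=82331/21600, min=119159/32400, spread=347/2592
Step 5: max=4936057/1296000, min=7221523/1944000, spread=2921/31104
Step 6: max=294549779/77760000, min=434133731/116640000, spread=24611/373248
Step 7: max=17643909313/4665600000, min=26141912407/6998400000, spread=207329/4478976
Step 8: max=1056278073611/279936000000, min=1570771524479/419904000000, spread=1746635/53747712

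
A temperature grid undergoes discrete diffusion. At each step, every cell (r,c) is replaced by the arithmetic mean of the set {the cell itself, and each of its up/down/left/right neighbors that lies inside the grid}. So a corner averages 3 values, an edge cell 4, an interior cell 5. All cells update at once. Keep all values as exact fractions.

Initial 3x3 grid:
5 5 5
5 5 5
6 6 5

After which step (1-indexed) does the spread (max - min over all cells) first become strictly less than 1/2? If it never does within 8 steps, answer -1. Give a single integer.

Answer: 2

Derivation:
Step 1: max=17/3, min=5, spread=2/3
Step 2: max=197/36, min=5, spread=17/36
  -> spread < 1/2 first at step 2
Step 3: max=11647/2160, min=911/180, spread=143/432
Step 4: max=690749/129600, min=13763/2700, spread=1205/5184
Step 5: max=41179303/7776000, min=369541/72000, spread=10151/62208
Step 6: max=2458469141/466560000, min=100209209/19440000, spread=85517/746496
Step 7: max=147040390927/27993600000, min=12065753671/2332800000, spread=720431/8957952
Step 8: max=8801694194669/1679616000000, min=30232161863/5832000000, spread=6069221/107495424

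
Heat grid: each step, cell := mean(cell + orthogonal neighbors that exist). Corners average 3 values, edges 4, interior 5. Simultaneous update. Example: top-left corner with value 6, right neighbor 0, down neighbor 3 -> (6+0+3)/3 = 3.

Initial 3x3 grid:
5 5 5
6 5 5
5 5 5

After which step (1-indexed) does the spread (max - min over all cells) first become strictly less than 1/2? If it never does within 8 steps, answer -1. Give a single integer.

Answer: 1

Derivation:
Step 1: max=16/3, min=5, spread=1/3
  -> spread < 1/2 first at step 1
Step 2: max=1267/240, min=5, spread=67/240
Step 3: max=11237/2160, min=1007/200, spread=1807/10800
Step 4: max=4477963/864000, min=27361/5400, spread=33401/288000
Step 5: max=40109933/7776000, min=2743391/540000, spread=3025513/38880000
Step 6: max=16016926867/3110400000, min=146755949/28800000, spread=53531/995328
Step 7: max=959152925849/186624000000, min=39671116051/7776000000, spread=450953/11943936
Step 8: max=57496103560603/11197440000000, min=4766608610519/933120000000, spread=3799043/143327232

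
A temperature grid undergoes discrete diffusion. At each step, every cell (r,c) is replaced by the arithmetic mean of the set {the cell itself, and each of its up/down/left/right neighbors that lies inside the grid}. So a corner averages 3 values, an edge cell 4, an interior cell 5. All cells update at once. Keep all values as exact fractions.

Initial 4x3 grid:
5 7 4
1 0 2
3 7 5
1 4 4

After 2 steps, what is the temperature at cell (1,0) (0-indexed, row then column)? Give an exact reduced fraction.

Answer: 779/240

Derivation:
Step 1: cell (1,0) = 9/4
Step 2: cell (1,0) = 779/240
Full grid after step 2:
  127/36 241/60 133/36
  779/240 81/25 899/240
  703/240 187/50 923/240
  29/9 37/10 77/18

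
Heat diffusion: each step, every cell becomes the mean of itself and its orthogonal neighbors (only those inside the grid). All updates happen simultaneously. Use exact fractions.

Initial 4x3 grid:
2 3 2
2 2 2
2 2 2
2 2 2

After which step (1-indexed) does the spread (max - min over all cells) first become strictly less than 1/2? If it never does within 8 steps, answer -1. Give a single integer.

Answer: 1

Derivation:
Step 1: max=7/3, min=2, spread=1/3
  -> spread < 1/2 first at step 1
Step 2: max=547/240, min=2, spread=67/240
Step 3: max=4757/2160, min=2, spread=437/2160
Step 4: max=1885531/864000, min=2009/1000, spread=29951/172800
Step 5: max=16767821/7776000, min=6829/3375, spread=206761/1555200
Step 6: max=6676995571/3110400000, min=10965671/5400000, spread=14430763/124416000
Step 7: max=398355741689/186624000000, min=881652727/432000000, spread=139854109/1492992000
Step 8: max=23817351890251/11197440000000, min=79611228977/38880000000, spread=7114543559/89579520000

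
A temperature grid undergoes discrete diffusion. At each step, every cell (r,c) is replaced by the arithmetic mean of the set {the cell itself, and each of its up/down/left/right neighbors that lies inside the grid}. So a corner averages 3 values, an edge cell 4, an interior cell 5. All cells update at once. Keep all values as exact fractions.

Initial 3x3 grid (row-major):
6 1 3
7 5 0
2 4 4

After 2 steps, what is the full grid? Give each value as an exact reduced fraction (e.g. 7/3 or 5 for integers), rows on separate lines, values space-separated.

After step 1:
  14/3 15/4 4/3
  5 17/5 3
  13/3 15/4 8/3
After step 2:
  161/36 263/80 97/36
  87/20 189/50 13/5
  157/36 283/80 113/36

Answer: 161/36 263/80 97/36
87/20 189/50 13/5
157/36 283/80 113/36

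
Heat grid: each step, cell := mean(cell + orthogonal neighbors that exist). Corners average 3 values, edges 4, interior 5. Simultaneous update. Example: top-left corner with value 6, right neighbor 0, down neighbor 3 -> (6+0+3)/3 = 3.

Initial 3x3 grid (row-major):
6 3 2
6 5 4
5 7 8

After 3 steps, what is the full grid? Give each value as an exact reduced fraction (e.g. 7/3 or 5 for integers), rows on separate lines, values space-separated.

Answer: 347/72 181/40 69/16
849/160 3047/600 14087/2880
275/48 16337/2880 148/27

Derivation:
After step 1:
  5 4 3
  11/2 5 19/4
  6 25/4 19/3
After step 2:
  29/6 17/4 47/12
  43/8 51/10 229/48
  71/12 283/48 52/9
After step 3:
  347/72 181/40 69/16
  849/160 3047/600 14087/2880
  275/48 16337/2880 148/27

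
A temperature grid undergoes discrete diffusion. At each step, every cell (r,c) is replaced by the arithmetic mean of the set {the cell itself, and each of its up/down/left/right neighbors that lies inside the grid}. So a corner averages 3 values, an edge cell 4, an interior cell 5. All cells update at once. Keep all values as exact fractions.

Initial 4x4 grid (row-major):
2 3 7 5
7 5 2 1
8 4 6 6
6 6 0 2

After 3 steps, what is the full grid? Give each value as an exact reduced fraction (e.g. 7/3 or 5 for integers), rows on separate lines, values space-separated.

Answer: 3299/720 2671/600 1477/360 8807/2160
4083/800 9069/2000 25337/6000 5509/1440
38611/7200 29731/6000 23653/6000 26641/7200
12013/2160 8479/1800 7159/1800 7291/2160

Derivation:
After step 1:
  4 17/4 17/4 13/3
  11/2 21/5 21/5 7/2
  25/4 29/5 18/5 15/4
  20/3 4 7/2 8/3
After step 2:
  55/12 167/40 511/120 145/36
  399/80 479/100 79/20 947/240
  1453/240 477/100 417/100 811/240
  203/36 599/120 413/120 119/36
After step 3:
  3299/720 2671/600 1477/360 8807/2160
  4083/800 9069/2000 25337/6000 5509/1440
  38611/7200 29731/6000 23653/6000 26641/7200
  12013/2160 8479/1800 7159/1800 7291/2160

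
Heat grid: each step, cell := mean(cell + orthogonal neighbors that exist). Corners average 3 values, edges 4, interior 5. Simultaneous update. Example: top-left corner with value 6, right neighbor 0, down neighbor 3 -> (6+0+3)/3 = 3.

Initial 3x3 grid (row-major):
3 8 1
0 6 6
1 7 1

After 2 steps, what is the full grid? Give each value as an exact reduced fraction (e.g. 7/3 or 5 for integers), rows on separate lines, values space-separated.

After step 1:
  11/3 9/2 5
  5/2 27/5 7/2
  8/3 15/4 14/3
After step 2:
  32/9 557/120 13/3
  427/120 393/100 557/120
  107/36 989/240 143/36

Answer: 32/9 557/120 13/3
427/120 393/100 557/120
107/36 989/240 143/36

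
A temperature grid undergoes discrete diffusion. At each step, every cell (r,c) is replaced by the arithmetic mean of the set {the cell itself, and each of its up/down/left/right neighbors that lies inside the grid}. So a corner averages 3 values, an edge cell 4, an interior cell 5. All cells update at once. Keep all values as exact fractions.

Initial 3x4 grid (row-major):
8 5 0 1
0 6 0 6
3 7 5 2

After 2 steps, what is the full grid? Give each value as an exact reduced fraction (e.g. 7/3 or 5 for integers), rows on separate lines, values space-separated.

Answer: 40/9 851/240 719/240 73/36
931/240 17/4 57/20 739/240
77/18 941/240 989/240 121/36

Derivation:
After step 1:
  13/3 19/4 3/2 7/3
  17/4 18/5 17/5 9/4
  10/3 21/4 7/2 13/3
After step 2:
  40/9 851/240 719/240 73/36
  931/240 17/4 57/20 739/240
  77/18 941/240 989/240 121/36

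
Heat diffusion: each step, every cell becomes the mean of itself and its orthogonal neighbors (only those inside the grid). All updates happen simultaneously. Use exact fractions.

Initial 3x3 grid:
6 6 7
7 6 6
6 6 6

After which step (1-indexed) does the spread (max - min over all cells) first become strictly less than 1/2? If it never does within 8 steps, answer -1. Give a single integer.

Answer: 1

Derivation:
Step 1: max=19/3, min=6, spread=1/3
  -> spread < 1/2 first at step 1
Step 2: max=1507/240, min=73/12, spread=47/240
Step 3: max=6781/1080, min=491/80, spread=61/432
Step 4: max=405437/64800, min=266033/43200, spread=511/5184
Step 5: max=24287089/3888000, min=16011851/2592000, spread=4309/62208
Step 6: max=1454663633/233280000, min=320738099/51840000, spread=36295/746496
Step 7: max=87189843901/13996800000, min=57808049059/9331200000, spread=305773/8957952
Step 8: max=5226945511397/839808000000, min=3471213929473/559872000000, spread=2575951/107495424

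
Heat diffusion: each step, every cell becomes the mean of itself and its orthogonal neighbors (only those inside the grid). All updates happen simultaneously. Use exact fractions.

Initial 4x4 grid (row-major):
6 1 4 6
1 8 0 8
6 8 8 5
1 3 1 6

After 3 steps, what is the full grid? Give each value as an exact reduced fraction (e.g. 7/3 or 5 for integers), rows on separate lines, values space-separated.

Answer: 8311/2160 15839/3600 5081/1200 301/60
32503/7200 5057/1200 51/10 1947/400
29831/7200 1459/300 9269/2000 6421/1200
1147/270 29441/7200 11467/2400 3383/720

Derivation:
After step 1:
  8/3 19/4 11/4 6
  21/4 18/5 28/5 19/4
  4 33/5 22/5 27/4
  10/3 13/4 9/2 4
After step 2:
  38/9 413/120 191/40 9/2
  931/240 129/25 211/50 231/40
  1151/240 437/100 557/100 199/40
  127/36 1061/240 323/80 61/12
After step 3:
  8311/2160 15839/3600 5081/1200 301/60
  32503/7200 5057/1200 51/10 1947/400
  29831/7200 1459/300 9269/2000 6421/1200
  1147/270 29441/7200 11467/2400 3383/720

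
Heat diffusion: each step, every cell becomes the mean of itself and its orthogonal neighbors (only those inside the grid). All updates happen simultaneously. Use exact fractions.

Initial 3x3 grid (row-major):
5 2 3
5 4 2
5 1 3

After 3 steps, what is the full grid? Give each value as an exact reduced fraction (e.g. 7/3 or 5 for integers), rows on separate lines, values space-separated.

After step 1:
  4 7/2 7/3
  19/4 14/5 3
  11/3 13/4 2
After step 2:
  49/12 379/120 53/18
  913/240 173/50 38/15
  35/9 703/240 11/4
After step 3:
  2651/720 24563/7200 3109/1080
  54851/14400 3177/1000 10519/3600
  478/135 46901/14400 219/80

Answer: 2651/720 24563/7200 3109/1080
54851/14400 3177/1000 10519/3600
478/135 46901/14400 219/80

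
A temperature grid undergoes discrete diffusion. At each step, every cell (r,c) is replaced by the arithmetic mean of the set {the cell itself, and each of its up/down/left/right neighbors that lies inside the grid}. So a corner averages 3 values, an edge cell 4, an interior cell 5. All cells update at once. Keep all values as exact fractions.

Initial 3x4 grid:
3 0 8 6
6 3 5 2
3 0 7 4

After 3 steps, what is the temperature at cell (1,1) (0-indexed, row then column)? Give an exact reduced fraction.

Step 1: cell (1,1) = 14/5
Step 2: cell (1,1) = 183/50
Step 3: cell (1,1) = 7093/2000
Full grid after step 3:
  151/45 3047/800 30773/7200 1019/216
  5419/1600 7093/2000 25609/6000 64301/14400
  146/45 8641/2400 28373/7200 941/216

Answer: 7093/2000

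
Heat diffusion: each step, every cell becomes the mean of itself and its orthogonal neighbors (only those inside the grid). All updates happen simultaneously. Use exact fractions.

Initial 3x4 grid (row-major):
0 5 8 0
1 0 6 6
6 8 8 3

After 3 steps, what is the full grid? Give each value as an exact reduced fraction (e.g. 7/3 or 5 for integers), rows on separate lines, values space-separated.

After step 1:
  2 13/4 19/4 14/3
  7/4 4 28/5 15/4
  5 11/2 25/4 17/3
After step 2:
  7/3 7/2 137/30 79/18
  51/16 201/50 487/100 1181/240
  49/12 83/16 1381/240 47/9
After step 3:
  433/144 721/200 15593/3600 9991/2160
  16349/4800 4153/1000 14479/3000 69847/14400
  299/72 3809/800 37861/7200 5723/1080

Answer: 433/144 721/200 15593/3600 9991/2160
16349/4800 4153/1000 14479/3000 69847/14400
299/72 3809/800 37861/7200 5723/1080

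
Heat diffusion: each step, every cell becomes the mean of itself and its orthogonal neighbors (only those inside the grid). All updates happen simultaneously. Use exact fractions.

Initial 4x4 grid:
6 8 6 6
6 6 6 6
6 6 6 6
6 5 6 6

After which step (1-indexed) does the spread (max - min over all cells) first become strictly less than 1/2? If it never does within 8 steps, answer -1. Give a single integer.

Answer: 4

Derivation:
Step 1: max=20/3, min=17/3, spread=1
Step 2: max=391/60, min=689/120, spread=31/40
Step 3: max=3451/540, min=6269/1080, spread=211/360
Step 4: max=340357/54000, min=633101/108000, spread=15871/36000
  -> spread < 1/2 first at step 4
Step 5: max=3043267/486000, min=5738861/972000, spread=115891/324000
Step 6: max=22659679/3645000, min=576329969/97200000, spread=83784413/291600000
Step 7: max=2708156611/437400000, min=5786910463/972000000, spread=2080938053/8748000000
Step 8: max=40458341339/6561000000, min=174129437959/29160000000, spread=51168711929/262440000000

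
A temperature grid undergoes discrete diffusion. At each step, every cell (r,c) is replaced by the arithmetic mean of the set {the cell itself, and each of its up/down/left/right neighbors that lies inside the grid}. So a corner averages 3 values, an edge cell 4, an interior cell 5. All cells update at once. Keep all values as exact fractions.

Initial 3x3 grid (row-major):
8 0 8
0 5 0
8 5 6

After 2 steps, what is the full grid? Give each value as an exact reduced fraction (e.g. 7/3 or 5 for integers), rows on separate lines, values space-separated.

Answer: 79/18 151/48 38/9
57/16 93/20 157/48
187/36 4 173/36

Derivation:
After step 1:
  8/3 21/4 8/3
  21/4 2 19/4
  13/3 6 11/3
After step 2:
  79/18 151/48 38/9
  57/16 93/20 157/48
  187/36 4 173/36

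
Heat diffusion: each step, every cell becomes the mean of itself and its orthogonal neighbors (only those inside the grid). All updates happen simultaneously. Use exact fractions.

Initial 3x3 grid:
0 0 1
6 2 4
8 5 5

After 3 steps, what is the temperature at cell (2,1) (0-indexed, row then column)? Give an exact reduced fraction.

Step 1: cell (2,1) = 5
Step 2: cell (2,1) = 97/20
Step 3: cell (2,1) = 653/150
Full grid after step 3:
  217/80 33263/14400 4999/2160
  817/225 20581/6000 11197/3600
  2501/540 653/150 1103/270

Answer: 653/150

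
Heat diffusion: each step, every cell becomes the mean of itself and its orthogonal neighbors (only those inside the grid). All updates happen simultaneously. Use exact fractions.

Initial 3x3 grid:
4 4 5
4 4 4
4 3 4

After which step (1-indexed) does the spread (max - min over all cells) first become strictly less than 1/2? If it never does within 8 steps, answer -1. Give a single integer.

Answer: 3

Derivation:
Step 1: max=13/3, min=11/3, spread=2/3
Step 2: max=77/18, min=893/240, spread=401/720
Step 3: max=4459/1080, min=8203/2160, spread=143/432
  -> spread < 1/2 first at step 3
Step 4: max=265523/64800, min=500921/129600, spread=1205/5184
Step 5: max=15741031/3888000, min=30213187/7776000, spread=10151/62208
Step 6: max=939913007/233280000, min=1826377889/466560000, spread=85517/746496
Step 7: max=56115995179/13996800000, min=109980643483/27993600000, spread=720431/8957952
Step 8: max=3357849044363/839808000000, min=6620866510601/1679616000000, spread=6069221/107495424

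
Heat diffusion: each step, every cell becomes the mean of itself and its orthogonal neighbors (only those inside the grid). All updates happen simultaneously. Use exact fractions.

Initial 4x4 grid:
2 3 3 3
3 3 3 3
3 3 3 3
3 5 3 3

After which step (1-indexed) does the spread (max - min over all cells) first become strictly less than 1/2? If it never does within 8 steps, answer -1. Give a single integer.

Step 1: max=11/3, min=8/3, spread=1
Step 2: max=211/60, min=49/18, spread=143/180
Step 3: max=7279/2160, min=607/216, spread=403/720
Step 4: max=178123/54000, min=93137/32400, spread=17171/40500
  -> spread < 1/2 first at step 4
Step 5: max=6321367/1944000, min=2833739/972000, spread=217963/648000
Step 6: max=312372527/97200000, min=86057309/29160000, spread=76544491/291600000
Step 7: max=5579064679/1749600000, min=520515973/174960000, spread=124634983/583200000
Step 8: max=277130065421/87480000000, min=523689099913/174960000000, spread=10190343643/58320000000

Answer: 4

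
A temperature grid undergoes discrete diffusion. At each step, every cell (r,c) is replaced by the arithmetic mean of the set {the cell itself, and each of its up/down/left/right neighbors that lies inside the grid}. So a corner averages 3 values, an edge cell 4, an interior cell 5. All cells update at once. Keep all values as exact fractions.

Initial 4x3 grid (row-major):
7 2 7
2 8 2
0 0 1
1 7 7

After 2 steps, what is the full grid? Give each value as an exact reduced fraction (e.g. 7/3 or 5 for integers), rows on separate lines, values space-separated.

After step 1:
  11/3 6 11/3
  17/4 14/5 9/2
  3/4 16/5 5/2
  8/3 15/4 5
After step 2:
  167/36 121/30 85/18
  43/15 83/20 101/30
  163/60 13/5 19/5
  43/18 877/240 15/4

Answer: 167/36 121/30 85/18
43/15 83/20 101/30
163/60 13/5 19/5
43/18 877/240 15/4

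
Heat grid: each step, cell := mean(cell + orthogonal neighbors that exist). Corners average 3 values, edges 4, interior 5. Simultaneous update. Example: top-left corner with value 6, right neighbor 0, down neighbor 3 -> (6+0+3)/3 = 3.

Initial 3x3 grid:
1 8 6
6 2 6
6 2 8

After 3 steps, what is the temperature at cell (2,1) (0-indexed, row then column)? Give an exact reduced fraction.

Step 1: cell (2,1) = 9/2
Step 2: cell (2,1) = 193/40
Step 3: cell (2,1) = 11281/2400
Full grid after step 3:
  211/45 70361/14400 11683/2160
  63911/14400 1852/375 12431/2400
  9853/2160 11281/2400 698/135

Answer: 11281/2400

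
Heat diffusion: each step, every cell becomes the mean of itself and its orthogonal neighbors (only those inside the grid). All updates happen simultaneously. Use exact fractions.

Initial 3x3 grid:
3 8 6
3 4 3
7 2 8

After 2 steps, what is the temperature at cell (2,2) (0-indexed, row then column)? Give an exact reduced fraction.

Step 1: cell (2,2) = 13/3
Step 2: cell (2,2) = 89/18
Full grid after step 2:
  85/18 235/48 97/18
  203/48 24/5 77/16
  9/2 211/48 89/18

Answer: 89/18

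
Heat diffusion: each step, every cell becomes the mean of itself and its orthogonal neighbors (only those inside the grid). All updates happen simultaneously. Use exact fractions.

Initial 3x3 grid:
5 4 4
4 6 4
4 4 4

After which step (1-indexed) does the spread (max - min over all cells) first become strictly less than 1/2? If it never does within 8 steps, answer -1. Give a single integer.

Step 1: max=19/4, min=4, spread=3/4
Step 2: max=83/18, min=169/40, spread=139/360
  -> spread < 1/2 first at step 2
Step 3: max=64723/14400, min=767/180, spread=1121/4800
Step 4: max=290309/64800, min=624301/144000, spread=187471/1296000
Step 5: max=17235223/3888000, min=2811683/648000, spread=2921/31104
Step 6: max=1033682381/233280000, min=169716751/38880000, spread=24611/373248
Step 7: max=61800340207/13996800000, min=10192072847/2332800000, spread=207329/4478976
Step 8: max=3704460139829/839808000000, min=612861494659/139968000000, spread=1746635/53747712

Answer: 2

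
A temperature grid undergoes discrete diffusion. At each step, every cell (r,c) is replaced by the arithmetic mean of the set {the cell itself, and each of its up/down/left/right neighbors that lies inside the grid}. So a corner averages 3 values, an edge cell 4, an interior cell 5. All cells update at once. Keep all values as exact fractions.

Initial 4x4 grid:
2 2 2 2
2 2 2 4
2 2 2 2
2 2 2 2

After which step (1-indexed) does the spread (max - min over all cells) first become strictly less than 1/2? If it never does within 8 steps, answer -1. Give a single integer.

Step 1: max=8/3, min=2, spread=2/3
Step 2: max=151/60, min=2, spread=31/60
Step 3: max=1291/540, min=2, spread=211/540
  -> spread < 1/2 first at step 3
Step 4: max=124843/54000, min=2, spread=16843/54000
Step 5: max=1110643/486000, min=9079/4500, spread=130111/486000
Step 6: max=32802367/14580000, min=547159/270000, spread=3255781/14580000
Step 7: max=975153691/437400000, min=551107/270000, spread=82360351/437400000
Step 8: max=28995316891/13122000000, min=99706441/48600000, spread=2074577821/13122000000

Answer: 3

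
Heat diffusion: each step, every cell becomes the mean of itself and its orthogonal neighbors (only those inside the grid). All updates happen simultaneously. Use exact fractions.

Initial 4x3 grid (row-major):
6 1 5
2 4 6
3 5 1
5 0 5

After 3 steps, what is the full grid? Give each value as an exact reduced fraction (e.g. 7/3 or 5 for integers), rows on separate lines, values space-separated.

After step 1:
  3 4 4
  15/4 18/5 4
  15/4 13/5 17/4
  8/3 15/4 2
After step 2:
  43/12 73/20 4
  141/40 359/100 317/80
  383/120 359/100 257/80
  61/18 661/240 10/3
After step 3:
  1291/360 4447/1200 929/240
  1389/400 7327/2000 2953/800
  6163/1800 9803/3000 8459/2400
  6721/2160 47039/14400 31/10

Answer: 1291/360 4447/1200 929/240
1389/400 7327/2000 2953/800
6163/1800 9803/3000 8459/2400
6721/2160 47039/14400 31/10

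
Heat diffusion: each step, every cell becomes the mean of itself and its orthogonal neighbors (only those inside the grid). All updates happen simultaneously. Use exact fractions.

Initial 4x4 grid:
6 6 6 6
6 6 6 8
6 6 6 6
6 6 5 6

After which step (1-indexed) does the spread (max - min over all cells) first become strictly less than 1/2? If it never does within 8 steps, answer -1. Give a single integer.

Answer: 4

Derivation:
Step 1: max=20/3, min=17/3, spread=1
Step 2: max=391/60, min=689/120, spread=31/40
Step 3: max=3451/540, min=7033/1200, spread=5723/10800
Step 4: max=101953/16200, min=63893/10800, spread=12227/32400
  -> spread < 1/2 first at step 4
Step 5: max=3043267/486000, min=1281923/216000, spread=635761/1944000
Step 6: max=22659679/3645000, min=2311811/388800, spread=7891607/29160000
Step 7: max=2708156611/437400000, min=69557651/11664000, spread=199489397/874800000
Step 8: max=40458341339/6561000000, min=52268580623/8748000000, spread=5027623487/26244000000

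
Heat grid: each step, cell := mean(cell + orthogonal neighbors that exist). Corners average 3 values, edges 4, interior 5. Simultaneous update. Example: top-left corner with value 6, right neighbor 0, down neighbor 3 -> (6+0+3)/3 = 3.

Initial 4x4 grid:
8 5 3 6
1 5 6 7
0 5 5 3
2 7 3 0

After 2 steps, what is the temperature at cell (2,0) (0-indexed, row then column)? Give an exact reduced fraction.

Answer: 129/40

Derivation:
Step 1: cell (2,0) = 2
Step 2: cell (2,0) = 129/40
Full grid after step 2:
  161/36 1159/240 1247/240 95/18
  437/120 91/20 49/10 1187/240
  129/40 389/100 43/10 313/80
  37/12 77/20 18/5 19/6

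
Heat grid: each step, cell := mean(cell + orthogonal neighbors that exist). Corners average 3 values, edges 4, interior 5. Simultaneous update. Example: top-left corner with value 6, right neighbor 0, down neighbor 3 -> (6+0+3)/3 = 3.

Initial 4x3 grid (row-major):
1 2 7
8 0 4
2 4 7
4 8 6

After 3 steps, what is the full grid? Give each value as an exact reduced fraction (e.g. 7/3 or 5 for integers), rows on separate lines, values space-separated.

After step 1:
  11/3 5/2 13/3
  11/4 18/5 9/2
  9/2 21/5 21/4
  14/3 11/2 7
After step 2:
  107/36 141/40 34/9
  871/240 351/100 1061/240
  967/240 461/100 419/80
  44/9 641/120 71/12
After step 3:
  7291/2160 2757/800 8441/2160
  25453/7200 3939/1000 30503/7200
  30883/7200 13637/3000 4037/800
  10267/2160 37363/7200 3959/720

Answer: 7291/2160 2757/800 8441/2160
25453/7200 3939/1000 30503/7200
30883/7200 13637/3000 4037/800
10267/2160 37363/7200 3959/720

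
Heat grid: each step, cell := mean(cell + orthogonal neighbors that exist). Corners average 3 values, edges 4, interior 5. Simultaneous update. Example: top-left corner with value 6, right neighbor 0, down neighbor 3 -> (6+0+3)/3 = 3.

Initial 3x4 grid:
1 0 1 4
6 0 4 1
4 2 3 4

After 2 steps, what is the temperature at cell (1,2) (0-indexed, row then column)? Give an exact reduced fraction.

Step 1: cell (1,2) = 9/5
Step 2: cell (1,2) = 259/100
Full grid after step 2:
  67/36 449/240 131/80 5/2
  689/240 97/50 259/100 583/240
  3 119/40 299/120 55/18

Answer: 259/100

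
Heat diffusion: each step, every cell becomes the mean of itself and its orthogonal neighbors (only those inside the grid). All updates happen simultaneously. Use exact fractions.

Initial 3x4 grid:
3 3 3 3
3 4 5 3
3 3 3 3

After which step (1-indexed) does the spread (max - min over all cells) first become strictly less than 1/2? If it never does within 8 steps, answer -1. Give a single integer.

Answer: 2

Derivation:
Step 1: max=18/5, min=3, spread=3/5
Step 2: max=177/50, min=19/6, spread=28/75
  -> spread < 1/2 first at step 2
Step 3: max=8129/2400, min=15523/4800, spread=49/320
Step 4: max=202609/60000, min=140843/43200, spread=125887/1080000
Step 5: max=29022289/8640000, min=56623003/17280000, spread=56863/691200
Step 6: max=260751599/77760000, min=511843373/155520000, spread=386393/6220800
Step 7: max=104227876009/31104000000, min=205106334643/62208000000, spread=26795339/497664000
Step 8: max=6245052612131/1866240000000, min=12331323306137/3732480000000, spread=254051069/5971968000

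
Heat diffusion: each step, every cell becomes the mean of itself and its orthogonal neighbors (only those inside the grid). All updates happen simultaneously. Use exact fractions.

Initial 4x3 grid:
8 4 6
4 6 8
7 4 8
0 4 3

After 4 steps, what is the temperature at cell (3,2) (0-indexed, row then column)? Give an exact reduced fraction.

Step 1: cell (3,2) = 5
Step 2: cell (3,2) = 9/2
Step 3: cell (3,2) = 1763/360
Step 4: cell (3,2) = 41369/8640
Full grid after step 4:
  18349/3240 124133/21600 961/160
  113513/21600 202711/36000 82067/14400
  104359/21600 354517/72000 76931/14400
  111517/25920 796877/172800 41369/8640

Answer: 41369/8640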